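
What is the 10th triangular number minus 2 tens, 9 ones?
The 10th triangular number = 10×11/2 = 55
Convert 2 tens, 9 ones (place-value notation) → 2×10 + 9 = 29 (decimal)
Compute 55 - 29 = 26
26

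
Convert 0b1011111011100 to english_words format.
Convert 0b1011111011100 (binary) → 4096 + 1024 + 512 + 256 + 128 + 64 + 16 + 8 + 4 = 6108 (decimal)
Convert 6108 (decimal) → 6108 = 6×1000 + 1×100 + 8 → six thousand one hundred eight (English words)
six thousand one hundred eight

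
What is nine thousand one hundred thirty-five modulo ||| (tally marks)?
Convert nine thousand one hundred thirty-five (English words) → 9×1000 + 1×100 + 35 = 9135 (decimal)
Convert ||| (tally marks) → 3 (decimal)
Compute 9135 mod 3 = 0
0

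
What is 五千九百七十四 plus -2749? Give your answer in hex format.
Convert 五千九百七十四 (Chinese numeral) → 5×1000 + 9×100 + 7×10 + 4 = 5974 (decimal)
Compute 5974 + -2749 = 3225
Convert 3225 (decimal) → 3225 = 12×256 + 9×16 + 9 → 0xC99 (hexadecimal)
0xC99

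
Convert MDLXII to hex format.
Convert MDLXII (Roman numeral) → 1000 + 500 + 50 + 10 + 1 + 1 = 1562 (decimal)
Convert 1562 (decimal) → 1562 = 6×256 + 1×16 + 10 → 0x61A (hexadecimal)
0x61A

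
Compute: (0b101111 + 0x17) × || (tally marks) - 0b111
Convert 0b101111 (binary) → 32 + 8 + 4 + 2 + 1 = 47 (decimal)
Convert 0x17 (hexadecimal) → 1×16 + 7 = 23 (decimal)
Convert || (tally marks) → 2 (decimal)
Convert 0b111 (binary) → 4 + 2 + 1 = 7 (decimal)
Expression in decimal: (47 + 23) × 2 - 7
Parentheses first: 47 + 23 = 70
Multiply: 70 × 2 = 140
Subtract: 140 - 7 = 133
133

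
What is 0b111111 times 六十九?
Convert 0b111111 (binary) → 32 + 16 + 8 + 4 + 2 + 1 = 63 (decimal)
Convert 六十九 (Chinese numeral) → 6×10 + 9 = 69 (decimal)
Compute 63 × 69 = 4347
4347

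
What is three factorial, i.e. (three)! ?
Convert three (English words) → 3 (decimal)
Compute 3! = 6
6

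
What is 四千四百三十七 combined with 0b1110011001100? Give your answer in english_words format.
Convert 四千四百三十七 (Chinese numeral) → 4×1000 + 4×100 + 3×10 + 7 = 4437 (decimal)
Convert 0b1110011001100 (binary) → 4096 + 2048 + 1024 + 128 + 64 + 8 + 4 = 7372 (decimal)
Compute 4437 + 7372 = 11809
Convert 11809 (decimal) → 11809 = 11×1000 + 8×100 + 9 → eleven thousand eight hundred nine (English words)
eleven thousand eight hundred nine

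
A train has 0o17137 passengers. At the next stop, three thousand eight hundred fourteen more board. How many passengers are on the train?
Convert 0o17137 (octal) → 1×4096 + 7×512 + 1×64 + 3×8 + 7 = 7775 (decimal)
Convert three thousand eight hundred fourteen (English words) → 3×1000 + 8×100 + 14 = 3814 (decimal)
Compute 7775 + 3814 = 11589
11589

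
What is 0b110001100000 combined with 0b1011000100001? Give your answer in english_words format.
Convert 0b110001100000 (binary) → 2048 + 1024 + 64 + 32 = 3168 (decimal)
Convert 0b1011000100001 (binary) → 4096 + 1024 + 512 + 32 + 1 = 5665 (decimal)
Compute 3168 + 5665 = 8833
Convert 8833 (decimal) → 8833 = 8×1000 + 8×100 + 33 → eight thousand eight hundred thirty-three (English words)
eight thousand eight hundred thirty-three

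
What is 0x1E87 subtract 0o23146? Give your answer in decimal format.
Convert 0x1E87 (hexadecimal) → 1×4096 + 14×256 + 8×16 + 7 = 7815 (decimal)
Convert 0o23146 (octal) → 2×4096 + 3×512 + 1×64 + 4×8 + 6 = 9830 (decimal)
Compute 7815 - 9830 = -2015
-2015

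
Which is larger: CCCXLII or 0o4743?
Convert CCCXLII (Roman numeral) → 100 + 100 + 100 + 40 + 1 + 1 = 342 (decimal)
Convert 0o4743 (octal) → 4×512 + 7×64 + 4×8 + 3 = 2531 (decimal)
Compare 342 vs 2531: larger = 2531
2531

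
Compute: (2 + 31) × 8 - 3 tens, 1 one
Convert 3 tens, 1 one (place-value notation) → 3×10 + 1 = 31 (decimal)
Expression in decimal: (2 + 31) × 8 - 31
Parentheses first: 2 + 31 = 33
Multiply: 33 × 8 = 264
Subtract: 264 - 31 = 233
233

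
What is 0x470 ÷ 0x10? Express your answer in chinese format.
Convert 0x470 (hexadecimal) → 4×256 + 7×16 = 1136 (decimal)
Convert 0x10 (hexadecimal) → 1×16 = 16 (decimal)
Compute 1136 ÷ 16 = 71
Convert 71 (decimal) → 71 = 7×10 + 1 → 七十一 (Chinese numeral)
七十一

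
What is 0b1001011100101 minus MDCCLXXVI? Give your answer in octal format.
Convert 0b1001011100101 (binary) → 4096 + 512 + 128 + 64 + 32 + 4 + 1 = 4837 (decimal)
Convert MDCCLXXVI (Roman numeral) → 1000 + 500 + 100 + 100 + 50 + 10 + 10 + 5 + 1 = 1776 (decimal)
Compute 4837 - 1776 = 3061
Convert 3061 (decimal) → 3061 = 5×512 + 7×64 + 6×8 + 5 → 0o5765 (octal)
0o5765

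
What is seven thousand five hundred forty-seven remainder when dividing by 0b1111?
Convert seven thousand five hundred forty-seven (English words) → 7×1000 + 5×100 + 47 = 7547 (decimal)
Convert 0b1111 (binary) → 8 + 4 + 2 + 1 = 15 (decimal)
Compute 7547 mod 15 = 2
2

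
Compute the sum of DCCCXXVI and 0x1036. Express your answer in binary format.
Convert DCCCXXVI (Roman numeral) → 500 + 100 + 100 + 100 + 10 + 10 + 5 + 1 = 826 (decimal)
Convert 0x1036 (hexadecimal) → 1×4096 + 3×16 + 6 = 4150 (decimal)
Compute 826 + 4150 = 4976
Convert 4976 (decimal) → 4976 = 4096 + 512 + 256 + 64 + 32 + 16 → 0b1001101110000 (binary)
0b1001101110000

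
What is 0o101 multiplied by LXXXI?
Convert 0o101 (octal) → 1×64 + 1 = 65 (decimal)
Convert LXXXI (Roman numeral) → 50 + 10 + 10 + 10 + 1 = 81 (decimal)
Compute 65 × 81 = 5265
5265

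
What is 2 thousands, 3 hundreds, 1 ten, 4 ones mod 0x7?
Convert 2 thousands, 3 hundreds, 1 ten, 4 ones (place-value notation) → 2×1000 + 3×100 + 1×10 + 4 = 2314 (decimal)
Convert 0x7 (hexadecimal) → 7 (decimal)
Compute 2314 mod 7 = 4
4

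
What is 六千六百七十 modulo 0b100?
Convert 六千六百七十 (Chinese numeral) → 6×1000 + 6×100 + 7×10 = 6670 (decimal)
Convert 0b100 (binary) → 4 (decimal)
Compute 6670 mod 4 = 2
2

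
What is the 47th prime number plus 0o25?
The 47th prime number = 211
Convert 0o25 (octal) → 2×8 + 5 = 21 (decimal)
Compute 211 + 21 = 232
232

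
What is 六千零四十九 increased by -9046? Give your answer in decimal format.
Convert 六千零四十九 (Chinese numeral) → 6×1000 + 4×10 + 9 = 6049 (decimal)
Compute 6049 + -9046 = -2997
-2997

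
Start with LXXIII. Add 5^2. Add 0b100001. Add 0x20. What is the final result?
Convert LXXIII (Roman numeral) → 50 + 10 + 10 + 1 + 1 + 1 = 73 (decimal)
Start: 73
Convert 5^2 (power) → 25 (decimal)
73 + 25 = 98
Convert 0b100001 (binary) → 32 + 1 = 33 (decimal)
98 + 33 = 131
Convert 0x20 (hexadecimal) → 2×16 = 32 (decimal)
131 + 32 = 163
163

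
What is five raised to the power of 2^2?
Convert five (English words) → 5 (decimal)
Convert 2^2 (power) → 4 (decimal)
Compute 5 ^ 4 = 625
625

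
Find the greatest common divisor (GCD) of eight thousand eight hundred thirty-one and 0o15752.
Convert eight thousand eight hundred thirty-one (English words) → 8×1000 + 8×100 + 31 = 8831 (decimal)
Convert 0o15752 (octal) → 1×4096 + 5×512 + 7×64 + 5×8 + 2 = 7146 (decimal)
Compute gcd(8831, 7146) = 1
1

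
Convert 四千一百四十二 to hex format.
Convert 四千一百四十二 (Chinese numeral) → 4×1000 + 1×100 + 4×10 + 2 = 4142 (decimal)
Convert 4142 (decimal) → 4142 = 1×4096 + 2×16 + 14 → 0x102E (hexadecimal)
0x102E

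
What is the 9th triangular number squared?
The 9th triangular number = 9×10/2 = 45
Compute 45² = 45 × 45 = 2025
2025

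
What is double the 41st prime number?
The 41st prime number = 179
Compute 179 × 2 = 358
358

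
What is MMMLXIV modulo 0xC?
Convert MMMLXIV (Roman numeral) → 1000 + 1000 + 1000 + 50 + 10 + 4 = 3064 (decimal)
Convert 0xC (hexadecimal) → 12 (decimal)
Compute 3064 mod 12 = 4
4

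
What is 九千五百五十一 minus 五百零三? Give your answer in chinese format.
Convert 九千五百五十一 (Chinese numeral) → 9×1000 + 5×100 + 5×10 + 1 = 9551 (decimal)
Convert 五百零三 (Chinese numeral) → 5×100 + 3 = 503 (decimal)
Compute 9551 - 503 = 9048
Convert 9048 (decimal) → 9048 = 9×1000 + 4×10 + 8 → 九千零四十八 (Chinese numeral)
九千零四十八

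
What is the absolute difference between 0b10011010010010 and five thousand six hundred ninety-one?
Convert 0b10011010010010 (binary) → 8192 + 1024 + 512 + 128 + 16 + 2 = 9874 (decimal)
Convert five thousand six hundred ninety-one (English words) → 5×1000 + 6×100 + 91 = 5691 (decimal)
Compute |9874 - 5691| = 4183
4183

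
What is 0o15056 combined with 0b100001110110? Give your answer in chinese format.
Convert 0o15056 (octal) → 1×4096 + 5×512 + 5×8 + 6 = 6702 (decimal)
Convert 0b100001110110 (binary) → 2048 + 64 + 32 + 16 + 4 + 2 = 2166 (decimal)
Compute 6702 + 2166 = 8868
Convert 8868 (decimal) → 8868 = 8×1000 + 8×100 + 6×10 + 8 → 八千八百六十八 (Chinese numeral)
八千八百六十八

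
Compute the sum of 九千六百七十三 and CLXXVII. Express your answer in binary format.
Convert 九千六百七十三 (Chinese numeral) → 9×1000 + 6×100 + 7×10 + 3 = 9673 (decimal)
Convert CLXXVII (Roman numeral) → 100 + 50 + 10 + 10 + 5 + 1 + 1 = 177 (decimal)
Compute 9673 + 177 = 9850
Convert 9850 (decimal) → 9850 = 8192 + 1024 + 512 + 64 + 32 + 16 + 8 + 2 → 0b10011001111010 (binary)
0b10011001111010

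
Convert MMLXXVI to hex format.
Convert MMLXXVI (Roman numeral) → 1000 + 1000 + 50 + 10 + 10 + 5 + 1 = 2076 (decimal)
Convert 2076 (decimal) → 2076 = 8×256 + 1×16 + 12 → 0x81C (hexadecimal)
0x81C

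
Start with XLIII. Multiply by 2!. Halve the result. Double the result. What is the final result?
Convert XLIII (Roman numeral) → 40 + 1 + 1 + 1 = 43 (decimal)
Start: 43
Convert 2! (factorial) → 2 (decimal)
43 × 2 = 86
86 ÷ 2 = 43
43 × 2 = 86
86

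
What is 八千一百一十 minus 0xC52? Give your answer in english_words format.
Convert 八千一百一十 (Chinese numeral) → 8×1000 + 1×100 + 1×10 = 8110 (decimal)
Convert 0xC52 (hexadecimal) → 12×256 + 5×16 + 2 = 3154 (decimal)
Compute 8110 - 3154 = 4956
Convert 4956 (decimal) → 4956 = 4×1000 + 9×100 + 56 → four thousand nine hundred fifty-six (English words)
four thousand nine hundred fifty-six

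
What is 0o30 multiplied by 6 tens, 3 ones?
Convert 0o30 (octal) → 3×8 = 24 (decimal)
Convert 6 tens, 3 ones (place-value notation) → 6×10 + 3 = 63 (decimal)
Compute 24 × 63 = 1512
1512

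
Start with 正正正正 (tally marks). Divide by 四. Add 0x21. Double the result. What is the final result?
Convert 正正正正 (tally marks) → 5 + 5 + 5 + 5 = 20 (decimal)
Start: 20
Convert 四 (Chinese numeral) → 4 (decimal)
20 ÷ 4 = 5
Convert 0x21 (hexadecimal) → 2×16 + 1 = 33 (decimal)
5 + 33 = 38
38 × 2 = 76
76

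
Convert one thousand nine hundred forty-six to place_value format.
Convert one thousand nine hundred forty-six (English words) → 1×1000 + 9×100 + 46 = 1946 (decimal)
Convert 1946 (decimal) → 1946 = 1×1000 + 9×100 + 4×10 + 6 → 1 thousand, 9 hundreds, 4 tens, 6 ones (place-value notation)
1 thousand, 9 hundreds, 4 tens, 6 ones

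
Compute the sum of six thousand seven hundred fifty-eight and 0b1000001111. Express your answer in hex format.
Convert six thousand seven hundred fifty-eight (English words) → 6×1000 + 7×100 + 58 = 6758 (decimal)
Convert 0b1000001111 (binary) → 512 + 8 + 4 + 2 + 1 = 527 (decimal)
Compute 6758 + 527 = 7285
Convert 7285 (decimal) → 7285 = 1×4096 + 12×256 + 7×16 + 5 → 0x1C75 (hexadecimal)
0x1C75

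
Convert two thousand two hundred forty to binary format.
Convert two thousand two hundred forty (English words) → 2×1000 + 2×100 + 40 = 2240 (decimal)
Convert 2240 (decimal) → 2240 = 2048 + 128 + 64 → 0b100011000000 (binary)
0b100011000000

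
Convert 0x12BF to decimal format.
Convert 0x12BF (hexadecimal) → 1×4096 + 2×256 + 11×16 + 15 = 4799 (decimal)
4799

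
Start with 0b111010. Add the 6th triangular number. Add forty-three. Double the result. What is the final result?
Convert 0b111010 (binary) → 32 + 16 + 8 + 2 = 58 (decimal)
Start: 58
Convert the 6th triangular number (triangular index) → 6×7/2 = 21 (decimal)
58 + 21 = 79
Convert forty-three (English words) → 43 (decimal)
79 + 43 = 122
122 × 2 = 244
244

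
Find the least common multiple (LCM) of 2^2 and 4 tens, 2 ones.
Convert 2^2 (power) → 4 (decimal)
Convert 4 tens, 2 ones (place-value notation) → 4×10 + 2 = 42 (decimal)
Compute lcm(4, 42) = 84
84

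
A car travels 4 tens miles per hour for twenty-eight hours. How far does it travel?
Convert 4 tens (place-value notation) → 4×10 = 40 (decimal)
Convert twenty-eight (English words) → 28 (decimal)
Compute 40 × 28 = 1120
1120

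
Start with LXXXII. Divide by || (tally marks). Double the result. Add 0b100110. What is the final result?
Convert LXXXII (Roman numeral) → 50 + 10 + 10 + 10 + 1 + 1 = 82 (decimal)
Start: 82
Convert || (tally marks) → 2 (decimal)
82 ÷ 2 = 41
41 × 2 = 82
Convert 0b100110 (binary) → 32 + 4 + 2 = 38 (decimal)
82 + 38 = 120
120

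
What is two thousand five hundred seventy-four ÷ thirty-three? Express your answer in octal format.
Convert two thousand five hundred seventy-four (English words) → 2×1000 + 5×100 + 74 = 2574 (decimal)
Convert thirty-three (English words) → 33 (decimal)
Compute 2574 ÷ 33 = 78
Convert 78 (decimal) → 78 = 1×64 + 1×8 + 6 → 0o116 (octal)
0o116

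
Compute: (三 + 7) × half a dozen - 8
Convert 三 (Chinese numeral) → 3 (decimal)
Convert half a dozen (colloquial) → 6 (decimal)
Expression in decimal: (3 + 7) × 6 - 8
Parentheses first: 3 + 7 = 10
Multiply: 10 × 6 = 60
Subtract: 60 - 8 = 52
52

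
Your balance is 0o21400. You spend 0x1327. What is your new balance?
Convert 0o21400 (octal) → 2×4096 + 1×512 + 4×64 = 8960 (decimal)
Convert 0x1327 (hexadecimal) → 1×4096 + 3×256 + 2×16 + 7 = 4903 (decimal)
Compute 8960 - 4903 = 4057
4057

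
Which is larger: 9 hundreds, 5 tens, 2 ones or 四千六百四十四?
Convert 9 hundreds, 5 tens, 2 ones (place-value notation) → 9×100 + 5×10 + 2 = 952 (decimal)
Convert 四千六百四十四 (Chinese numeral) → 4×1000 + 6×100 + 4×10 + 4 = 4644 (decimal)
Compare 952 vs 4644: larger = 4644
4644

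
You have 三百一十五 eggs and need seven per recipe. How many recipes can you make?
Convert 三百一十五 (Chinese numeral) → 3×100 + 1×10 + 5 = 315 (decimal)
Convert seven (English words) → 7 (decimal)
Compute 315 ÷ 7 = 45
45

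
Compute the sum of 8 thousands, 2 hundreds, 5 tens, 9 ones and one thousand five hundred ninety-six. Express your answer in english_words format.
Convert 8 thousands, 2 hundreds, 5 tens, 9 ones (place-value notation) → 8×1000 + 2×100 + 5×10 + 9 = 8259 (decimal)
Convert one thousand five hundred ninety-six (English words) → 1×1000 + 5×100 + 96 = 1596 (decimal)
Compute 8259 + 1596 = 9855
Convert 9855 (decimal) → 9855 = 9×1000 + 8×100 + 55 → nine thousand eight hundred fifty-five (English words)
nine thousand eight hundred fifty-five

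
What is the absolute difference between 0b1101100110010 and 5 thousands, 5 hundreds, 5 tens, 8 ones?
Convert 0b1101100110010 (binary) → 4096 + 2048 + 512 + 256 + 32 + 16 + 2 = 6962 (decimal)
Convert 5 thousands, 5 hundreds, 5 tens, 8 ones (place-value notation) → 5×1000 + 5×100 + 5×10 + 8 = 5558 (decimal)
Compute |6962 - 5558| = 1404
1404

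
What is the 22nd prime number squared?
The 22nd prime number = 79
Compute 79² = 79 × 79 = 6241
6241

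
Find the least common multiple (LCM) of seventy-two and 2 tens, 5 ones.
Convert seventy-two (English words) → 72 (decimal)
Convert 2 tens, 5 ones (place-value notation) → 2×10 + 5 = 25 (decimal)
Compute lcm(72, 25) = 1800
1800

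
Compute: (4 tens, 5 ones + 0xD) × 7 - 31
Convert 4 tens, 5 ones (place-value notation) → 4×10 + 5 = 45 (decimal)
Convert 0xD (hexadecimal) → 13 (decimal)
Expression in decimal: (45 + 13) × 7 - 31
Parentheses first: 45 + 13 = 58
Multiply: 58 × 7 = 406
Subtract: 406 - 31 = 375
375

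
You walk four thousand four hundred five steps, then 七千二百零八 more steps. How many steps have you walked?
Convert four thousand four hundred five (English words) → 4×1000 + 4×100 + 5 = 4405 (decimal)
Convert 七千二百零八 (Chinese numeral) → 7×1000 + 2×100 + 8 = 7208 (decimal)
Compute 4405 + 7208 = 11613
11613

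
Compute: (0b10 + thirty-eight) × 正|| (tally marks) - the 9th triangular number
Convert 0b10 (binary) → 2 (decimal)
Convert thirty-eight (English words) → 38 (decimal)
Convert 正|| (tally marks) → 5 + 2 = 7 (decimal)
Convert the 9th triangular number (triangular index) → 9×10/2 = 45 (decimal)
Expression in decimal: (2 + 38) × 7 - 45
Parentheses first: 2 + 38 = 40
Multiply: 40 × 7 = 280
Subtract: 280 - 45 = 235
235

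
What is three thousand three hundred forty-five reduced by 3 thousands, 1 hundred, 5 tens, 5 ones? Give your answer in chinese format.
Convert three thousand three hundred forty-five (English words) → 3×1000 + 3×100 + 45 = 3345 (decimal)
Convert 3 thousands, 1 hundred, 5 tens, 5 ones (place-value notation) → 3×1000 + 1×100 + 5×10 + 5 = 3155 (decimal)
Compute 3345 - 3155 = 190
Convert 190 (decimal) → 190 = 1×100 + 9×10 → 一百九十 (Chinese numeral)
一百九十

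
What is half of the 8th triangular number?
The 8th triangular number = 8×9/2 = 36
Compute 36 ÷ 2 = 18
18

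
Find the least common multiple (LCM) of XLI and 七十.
Convert XLI (Roman numeral) → 40 + 1 = 41 (decimal)
Convert 七十 (Chinese numeral) → 7×10 = 70 (decimal)
Compute lcm(41, 70) = 2870
2870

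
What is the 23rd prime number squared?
The 23rd prime number = 83
Compute 83² = 83 × 83 = 6889
6889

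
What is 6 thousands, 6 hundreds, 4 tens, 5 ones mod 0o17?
Convert 6 thousands, 6 hundreds, 4 tens, 5 ones (place-value notation) → 6×1000 + 6×100 + 4×10 + 5 = 6645 (decimal)
Convert 0o17 (octal) → 1×8 + 7 = 15 (decimal)
Compute 6645 mod 15 = 0
0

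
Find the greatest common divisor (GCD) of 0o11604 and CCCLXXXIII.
Convert 0o11604 (octal) → 1×4096 + 1×512 + 6×64 + 4 = 4996 (decimal)
Convert CCCLXXXIII (Roman numeral) → 100 + 100 + 100 + 50 + 10 + 10 + 10 + 1 + 1 + 1 = 383 (decimal)
Compute gcd(4996, 383) = 1
1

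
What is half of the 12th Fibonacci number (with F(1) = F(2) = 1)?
The 12th Fibonacci number (with F(1) = F(2) = 1): 1, 1, 2, 3, 5, 8, 13, 21, 34, 55, 89, 144 → 144
Compute 144 ÷ 2 = 72
72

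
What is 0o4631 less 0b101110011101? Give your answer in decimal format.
Convert 0o4631 (octal) → 4×512 + 6×64 + 3×8 + 1 = 2457 (decimal)
Convert 0b101110011101 (binary) → 2048 + 512 + 256 + 128 + 16 + 8 + 4 + 1 = 2973 (decimal)
Compute 2457 - 2973 = -516
-516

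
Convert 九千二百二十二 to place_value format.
Convert 九千二百二十二 (Chinese numeral) → 9×1000 + 2×100 + 2×10 + 2 = 9222 (decimal)
Convert 9222 (decimal) → 9222 = 9×1000 + 2×100 + 2×10 + 2 → 9 thousands, 2 hundreds, 2 tens, 2 ones (place-value notation)
9 thousands, 2 hundreds, 2 tens, 2 ones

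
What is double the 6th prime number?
The 6th prime number = 13
Compute 13 × 2 = 26
26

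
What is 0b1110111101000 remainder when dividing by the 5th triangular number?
Convert 0b1110111101000 (binary) → 4096 + 2048 + 1024 + 256 + 128 + 64 + 32 + 8 = 7656 (decimal)
Convert the 5th triangular number (triangular index) → 5×6/2 = 15 (decimal)
Compute 7656 mod 15 = 6
6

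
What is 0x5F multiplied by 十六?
Convert 0x5F (hexadecimal) → 5×16 + 15 = 95 (decimal)
Convert 十六 (Chinese numeral) → 1×10 + 6 = 16 (decimal)
Compute 95 × 16 = 1520
1520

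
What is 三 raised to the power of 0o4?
Convert 三 (Chinese numeral) → 3 (decimal)
Convert 0o4 (octal) → 4 (decimal)
Compute 3 ^ 4 = 81
81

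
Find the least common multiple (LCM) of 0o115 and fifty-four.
Convert 0o115 (octal) → 1×64 + 1×8 + 5 = 77 (decimal)
Convert fifty-four (English words) → 54 (decimal)
Compute lcm(77, 54) = 4158
4158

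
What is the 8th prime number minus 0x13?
The 8th prime number = 19
Convert 0x13 (hexadecimal) → 1×16 + 3 = 19 (decimal)
Compute 19 - 19 = 0
0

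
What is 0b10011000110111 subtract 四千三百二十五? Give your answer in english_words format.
Convert 0b10011000110111 (binary) → 8192 + 1024 + 512 + 32 + 16 + 4 + 2 + 1 = 9783 (decimal)
Convert 四千三百二十五 (Chinese numeral) → 4×1000 + 3×100 + 2×10 + 5 = 4325 (decimal)
Compute 9783 - 4325 = 5458
Convert 5458 (decimal) → 5458 = 5×1000 + 4×100 + 58 → five thousand four hundred fifty-eight (English words)
five thousand four hundred fifty-eight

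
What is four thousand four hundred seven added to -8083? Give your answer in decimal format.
Convert four thousand four hundred seven (English words) → 4×1000 + 4×100 + 7 = 4407 (decimal)
Compute 4407 + -8083 = -3676
-3676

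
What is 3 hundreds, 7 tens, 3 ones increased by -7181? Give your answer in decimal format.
Convert 3 hundreds, 7 tens, 3 ones (place-value notation) → 3×100 + 7×10 + 3 = 373 (decimal)
Compute 373 + -7181 = -6808
-6808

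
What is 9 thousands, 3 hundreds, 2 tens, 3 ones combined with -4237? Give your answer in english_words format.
Convert 9 thousands, 3 hundreds, 2 tens, 3 ones (place-value notation) → 9×1000 + 3×100 + 2×10 + 3 = 9323 (decimal)
Compute 9323 + -4237 = 5086
Convert 5086 (decimal) → 5086 = 5×1000 + 86 → five thousand eighty-six (English words)
five thousand eighty-six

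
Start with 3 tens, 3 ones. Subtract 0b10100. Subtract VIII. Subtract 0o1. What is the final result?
Convert 3 tens, 3 ones (place-value notation) → 3×10 + 3 = 33 (decimal)
Start: 33
Convert 0b10100 (binary) → 16 + 4 = 20 (decimal)
33 - 20 = 13
Convert VIII (Roman numeral) → 5 + 1 + 1 + 1 = 8 (decimal)
13 - 8 = 5
Convert 0o1 (octal) → 1 (decimal)
5 - 1 = 4
4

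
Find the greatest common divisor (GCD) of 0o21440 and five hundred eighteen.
Convert 0o21440 (octal) → 2×4096 + 1×512 + 4×64 + 4×8 = 8992 (decimal)
Convert five hundred eighteen (English words) → 5×100 + 18 = 518 (decimal)
Compute gcd(8992, 518) = 2
2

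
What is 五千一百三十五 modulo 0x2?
Convert 五千一百三十五 (Chinese numeral) → 5×1000 + 1×100 + 3×10 + 5 = 5135 (decimal)
Convert 0x2 (hexadecimal) → 2 (decimal)
Compute 5135 mod 2 = 1
1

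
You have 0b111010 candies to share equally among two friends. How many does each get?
Convert 0b111010 (binary) → 32 + 16 + 8 + 2 = 58 (decimal)
Convert two (English words) → 2 (decimal)
Compute 58 ÷ 2 = 29
29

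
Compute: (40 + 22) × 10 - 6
Parentheses first: 40 + 22 = 62
Multiply: 62 × 10 = 620
Subtract: 620 - 6 = 614
614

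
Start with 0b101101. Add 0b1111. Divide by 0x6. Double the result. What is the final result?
Convert 0b101101 (binary) → 32 + 8 + 4 + 1 = 45 (decimal)
Start: 45
Convert 0b1111 (binary) → 8 + 4 + 2 + 1 = 15 (decimal)
45 + 15 = 60
Convert 0x6 (hexadecimal) → 6 (decimal)
60 ÷ 6 = 10
10 × 2 = 20
20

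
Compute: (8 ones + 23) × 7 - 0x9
Convert 8 ones (place-value notation) → 8 (decimal)
Convert 0x9 (hexadecimal) → 9 (decimal)
Expression in decimal: (8 + 23) × 7 - 9
Parentheses first: 8 + 23 = 31
Multiply: 31 × 7 = 217
Subtract: 217 - 9 = 208
208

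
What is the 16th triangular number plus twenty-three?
The 16th triangular number = 16×17/2 = 136
Convert twenty-three (English words) → 23 (decimal)
Compute 136 + 23 = 159
159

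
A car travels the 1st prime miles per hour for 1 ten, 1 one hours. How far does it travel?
Convert the 1st prime (prime index) → 2 (decimal)
Convert 1 ten, 1 one (place-value notation) → 1×10 + 1 = 11 (decimal)
Compute 2 × 11 = 22
22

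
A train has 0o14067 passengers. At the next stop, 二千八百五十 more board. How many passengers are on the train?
Convert 0o14067 (octal) → 1×4096 + 4×512 + 6×8 + 7 = 6199 (decimal)
Convert 二千八百五十 (Chinese numeral) → 2×1000 + 8×100 + 5×10 = 2850 (decimal)
Compute 6199 + 2850 = 9049
9049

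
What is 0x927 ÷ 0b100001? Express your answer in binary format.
Convert 0x927 (hexadecimal) → 9×256 + 2×16 + 7 = 2343 (decimal)
Convert 0b100001 (binary) → 32 + 1 = 33 (decimal)
Compute 2343 ÷ 33 = 71
Convert 71 (decimal) → 71 = 64 + 4 + 2 + 1 → 0b1000111 (binary)
0b1000111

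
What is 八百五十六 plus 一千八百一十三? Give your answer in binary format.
Convert 八百五十六 (Chinese numeral) → 8×100 + 5×10 + 6 = 856 (decimal)
Convert 一千八百一十三 (Chinese numeral) → 1×1000 + 8×100 + 1×10 + 3 = 1813 (decimal)
Compute 856 + 1813 = 2669
Convert 2669 (decimal) → 2669 = 2048 + 512 + 64 + 32 + 8 + 4 + 1 → 0b101001101101 (binary)
0b101001101101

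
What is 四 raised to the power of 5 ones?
Convert 四 (Chinese numeral) → 4 (decimal)
Convert 5 ones (place-value notation) → 5 (decimal)
Compute 4 ^ 5 = 1024
1024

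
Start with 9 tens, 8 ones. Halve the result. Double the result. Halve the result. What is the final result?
Convert 9 tens, 8 ones (place-value notation) → 9×10 + 8 = 98 (decimal)
Start: 98
98 ÷ 2 = 49
49 × 2 = 98
98 ÷ 2 = 49
49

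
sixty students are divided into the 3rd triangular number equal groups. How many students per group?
Convert sixty (English words) → 60 (decimal)
Convert the 3rd triangular number (triangular index) → 3×4/2 = 6 (decimal)
Compute 60 ÷ 6 = 10
10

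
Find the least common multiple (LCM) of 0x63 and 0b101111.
Convert 0x63 (hexadecimal) → 6×16 + 3 = 99 (decimal)
Convert 0b101111 (binary) → 32 + 8 + 4 + 2 + 1 = 47 (decimal)
Compute lcm(99, 47) = 4653
4653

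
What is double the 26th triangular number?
The 26th triangular number = 26×27/2 = 351
Compute 351 × 2 = 702
702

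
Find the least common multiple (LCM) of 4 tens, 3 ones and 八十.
Convert 4 tens, 3 ones (place-value notation) → 4×10 + 3 = 43 (decimal)
Convert 八十 (Chinese numeral) → 8×10 = 80 (decimal)
Compute lcm(43, 80) = 3440
3440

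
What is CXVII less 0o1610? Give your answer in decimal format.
Convert CXVII (Roman numeral) → 100 + 10 + 5 + 1 + 1 = 117 (decimal)
Convert 0o1610 (octal) → 1×512 + 6×64 + 1×8 = 904 (decimal)
Compute 117 - 904 = -787
-787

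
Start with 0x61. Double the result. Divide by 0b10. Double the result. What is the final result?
Convert 0x61 (hexadecimal) → 6×16 + 1 = 97 (decimal)
Start: 97
97 × 2 = 194
Convert 0b10 (binary) → 2 (decimal)
194 ÷ 2 = 97
97 × 2 = 194
194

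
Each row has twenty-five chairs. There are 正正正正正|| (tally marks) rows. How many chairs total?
Convert twenty-five (English words) → 25 (decimal)
Convert 正正正正正|| (tally marks) → 5 + 5 + 5 + 5 + 5 + 2 = 27 (decimal)
Compute 25 × 27 = 675
675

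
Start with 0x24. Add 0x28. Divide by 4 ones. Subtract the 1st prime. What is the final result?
Convert 0x24 (hexadecimal) → 2×16 + 4 = 36 (decimal)
Start: 36
Convert 0x28 (hexadecimal) → 2×16 + 8 = 40 (decimal)
36 + 40 = 76
Convert 4 ones (place-value notation) → 4 (decimal)
76 ÷ 4 = 19
Convert the 1st prime (prime index) → 2 (decimal)
19 - 2 = 17
17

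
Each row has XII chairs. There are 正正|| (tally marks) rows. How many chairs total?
Convert XII (Roman numeral) → 10 + 1 + 1 = 12 (decimal)
Convert 正正|| (tally marks) → 5 + 5 + 2 = 12 (decimal)
Compute 12 × 12 = 144
144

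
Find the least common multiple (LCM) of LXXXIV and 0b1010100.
Convert LXXXIV (Roman numeral) → 50 + 10 + 10 + 10 + 4 = 84 (decimal)
Convert 0b1010100 (binary) → 64 + 16 + 4 = 84 (decimal)
Compute lcm(84, 84) = 84
84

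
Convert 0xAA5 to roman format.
Convert 0xAA5 (hexadecimal) → 10×256 + 10×16 + 5 = 2725 (decimal)
Convert 2725 (decimal) → 2725 = 1000 + 1000 + 500 + 100 + 100 + 10 + 10 + 5 → MMDCCXXV (Roman numeral)
MMDCCXXV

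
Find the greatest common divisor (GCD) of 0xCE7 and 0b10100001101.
Convert 0xCE7 (hexadecimal) → 12×256 + 14×16 + 7 = 3303 (decimal)
Convert 0b10100001101 (binary) → 1024 + 256 + 8 + 4 + 1 = 1293 (decimal)
Compute gcd(3303, 1293) = 3
3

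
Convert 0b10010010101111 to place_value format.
Convert 0b10010010101111 (binary) → 8192 + 1024 + 128 + 32 + 8 + 4 + 2 + 1 = 9391 (decimal)
Convert 9391 (decimal) → 9391 = 9×1000 + 3×100 + 9×10 + 1 → 9 thousands, 3 hundreds, 9 tens, 1 one (place-value notation)
9 thousands, 3 hundreds, 9 tens, 1 one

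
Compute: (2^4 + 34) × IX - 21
Convert 2^4 (power) → 16 (decimal)
Convert IX (Roman numeral) → 9 (decimal)
Expression in decimal: (16 + 34) × 9 - 21
Parentheses first: 16 + 34 = 50
Multiply: 50 × 9 = 450
Subtract: 450 - 21 = 429
429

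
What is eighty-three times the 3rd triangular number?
Convert eighty-three (English words) → 83 (decimal)
Convert the 3rd triangular number (triangular index) → 3×4/2 = 6 (decimal)
Compute 83 × 6 = 498
498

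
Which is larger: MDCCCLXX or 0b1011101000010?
Convert MDCCCLXX (Roman numeral) → 1000 + 500 + 100 + 100 + 100 + 50 + 10 + 10 = 1870 (decimal)
Convert 0b1011101000010 (binary) → 4096 + 1024 + 512 + 256 + 64 + 2 = 5954 (decimal)
Compare 1870 vs 5954: larger = 5954
5954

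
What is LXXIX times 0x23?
Convert LXXIX (Roman numeral) → 50 + 10 + 10 + 9 = 79 (decimal)
Convert 0x23 (hexadecimal) → 2×16 + 3 = 35 (decimal)
Compute 79 × 35 = 2765
2765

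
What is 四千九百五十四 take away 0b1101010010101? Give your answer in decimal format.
Convert 四千九百五十四 (Chinese numeral) → 4×1000 + 9×100 + 5×10 + 4 = 4954 (decimal)
Convert 0b1101010010101 (binary) → 4096 + 2048 + 512 + 128 + 16 + 4 + 1 = 6805 (decimal)
Compute 4954 - 6805 = -1851
-1851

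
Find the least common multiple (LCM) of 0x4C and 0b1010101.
Convert 0x4C (hexadecimal) → 4×16 + 12 = 76 (decimal)
Convert 0b1010101 (binary) → 64 + 16 + 4 + 1 = 85 (decimal)
Compute lcm(76, 85) = 6460
6460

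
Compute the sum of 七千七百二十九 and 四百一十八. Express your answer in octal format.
Convert 七千七百二十九 (Chinese numeral) → 7×1000 + 7×100 + 2×10 + 9 = 7729 (decimal)
Convert 四百一十八 (Chinese numeral) → 4×100 + 1×10 + 8 = 418 (decimal)
Compute 7729 + 418 = 8147
Convert 8147 (decimal) → 8147 = 1×4096 + 7×512 + 7×64 + 2×8 + 3 → 0o17723 (octal)
0o17723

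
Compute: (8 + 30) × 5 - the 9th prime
Convert the 9th prime (prime index) → 23 (decimal)
Expression in decimal: (8 + 30) × 5 - 23
Parentheses first: 8 + 30 = 38
Multiply: 38 × 5 = 190
Subtract: 190 - 23 = 167
167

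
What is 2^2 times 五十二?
Convert 2^2 (power) → 4 (decimal)
Convert 五十二 (Chinese numeral) → 5×10 + 2 = 52 (decimal)
Compute 4 × 52 = 208
208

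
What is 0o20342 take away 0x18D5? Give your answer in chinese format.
Convert 0o20342 (octal) → 2×4096 + 3×64 + 4×8 + 2 = 8418 (decimal)
Convert 0x18D5 (hexadecimal) → 1×4096 + 8×256 + 13×16 + 5 = 6357 (decimal)
Compute 8418 - 6357 = 2061
Convert 2061 (decimal) → 2061 = 2×1000 + 6×10 + 1 → 二千零六十一 (Chinese numeral)
二千零六十一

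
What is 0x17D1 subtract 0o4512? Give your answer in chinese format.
Convert 0x17D1 (hexadecimal) → 1×4096 + 7×256 + 13×16 + 1 = 6097 (decimal)
Convert 0o4512 (octal) → 4×512 + 5×64 + 1×8 + 2 = 2378 (decimal)
Compute 6097 - 2378 = 3719
Convert 3719 (decimal) → 3719 = 3×1000 + 7×100 + 1×10 + 9 → 三千七百一十九 (Chinese numeral)
三千七百一十九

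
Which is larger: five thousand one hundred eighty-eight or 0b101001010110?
Convert five thousand one hundred eighty-eight (English words) → 5×1000 + 1×100 + 88 = 5188 (decimal)
Convert 0b101001010110 (binary) → 2048 + 512 + 64 + 16 + 4 + 2 = 2646 (decimal)
Compare 5188 vs 2646: larger = 5188
5188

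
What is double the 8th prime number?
The 8th prime number = 19
Compute 19 × 2 = 38
38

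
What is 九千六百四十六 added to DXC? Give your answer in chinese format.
Convert 九千六百四十六 (Chinese numeral) → 9×1000 + 6×100 + 4×10 + 6 = 9646 (decimal)
Convert DXC (Roman numeral) → 500 + 90 = 590 (decimal)
Compute 9646 + 590 = 10236
Convert 10236 (decimal) → 10236 = 1×10000 + 2×100 + 3×10 + 6 → 一万零二百三十六 (Chinese numeral)
一万零二百三十六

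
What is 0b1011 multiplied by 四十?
Convert 0b1011 (binary) → 8 + 2 + 1 = 11 (decimal)
Convert 四十 (Chinese numeral) → 4×10 = 40 (decimal)
Compute 11 × 40 = 440
440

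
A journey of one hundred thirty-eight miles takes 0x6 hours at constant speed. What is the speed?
Convert one hundred thirty-eight (English words) → 1×100 + 38 = 138 (decimal)
Convert 0x6 (hexadecimal) → 6 (decimal)
Compute 138 ÷ 6 = 23
23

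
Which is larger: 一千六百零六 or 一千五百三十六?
Convert 一千六百零六 (Chinese numeral) → 1×1000 + 6×100 + 6 = 1606 (decimal)
Convert 一千五百三十六 (Chinese numeral) → 1×1000 + 5×100 + 3×10 + 6 = 1536 (decimal)
Compare 1606 vs 1536: larger = 1606
1606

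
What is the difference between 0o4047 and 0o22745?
Convert 0o4047 (octal) → 4×512 + 4×8 + 7 = 2087 (decimal)
Convert 0o22745 (octal) → 2×4096 + 2×512 + 7×64 + 4×8 + 5 = 9701 (decimal)
Difference: |2087 - 9701| = 7614
7614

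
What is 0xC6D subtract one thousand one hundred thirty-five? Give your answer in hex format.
Convert 0xC6D (hexadecimal) → 12×256 + 6×16 + 13 = 3181 (decimal)
Convert one thousand one hundred thirty-five (English words) → 1×1000 + 1×100 + 35 = 1135 (decimal)
Compute 3181 - 1135 = 2046
Convert 2046 (decimal) → 2046 = 7×256 + 15×16 + 14 → 0x7FE (hexadecimal)
0x7FE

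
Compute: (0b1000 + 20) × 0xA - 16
Convert 0b1000 (binary) → 8 (decimal)
Convert 0xA (hexadecimal) → 10 (decimal)
Expression in decimal: (8 + 20) × 10 - 16
Parentheses first: 8 + 20 = 28
Multiply: 28 × 10 = 280
Subtract: 280 - 16 = 264
264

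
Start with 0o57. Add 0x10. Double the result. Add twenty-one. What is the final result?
Convert 0o57 (octal) → 5×8 + 7 = 47 (decimal)
Start: 47
Convert 0x10 (hexadecimal) → 1×16 = 16 (decimal)
47 + 16 = 63
63 × 2 = 126
Convert twenty-one (English words) → 21 (decimal)
126 + 21 = 147
147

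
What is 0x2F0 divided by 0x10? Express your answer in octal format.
Convert 0x2F0 (hexadecimal) → 2×256 + 15×16 = 752 (decimal)
Convert 0x10 (hexadecimal) → 1×16 = 16 (decimal)
Compute 752 ÷ 16 = 47
Convert 47 (decimal) → 47 = 5×8 + 7 → 0o57 (octal)
0o57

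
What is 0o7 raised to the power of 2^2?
Convert 0o7 (octal) → 7 (decimal)
Convert 2^2 (power) → 4 (decimal)
Compute 7 ^ 4 = 2401
2401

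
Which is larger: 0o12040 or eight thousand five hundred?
Convert 0o12040 (octal) → 1×4096 + 2×512 + 4×8 = 5152 (decimal)
Convert eight thousand five hundred (English words) → 8×1000 + 5×100 = 8500 (decimal)
Compare 5152 vs 8500: larger = 8500
8500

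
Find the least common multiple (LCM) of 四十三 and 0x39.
Convert 四十三 (Chinese numeral) → 4×10 + 3 = 43 (decimal)
Convert 0x39 (hexadecimal) → 3×16 + 9 = 57 (decimal)
Compute lcm(43, 57) = 2451
2451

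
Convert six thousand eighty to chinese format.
Convert six thousand eighty (English words) → 6×1000 + 80 = 6080 (decimal)
Convert 6080 (decimal) → 6080 = 6×1000 + 8×10 → 六千零八十 (Chinese numeral)
六千零八十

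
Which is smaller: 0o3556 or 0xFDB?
Convert 0o3556 (octal) → 3×512 + 5×64 + 5×8 + 6 = 1902 (decimal)
Convert 0xFDB (hexadecimal) → 15×256 + 13×16 + 11 = 4059 (decimal)
Compare 1902 vs 4059: smaller = 1902
1902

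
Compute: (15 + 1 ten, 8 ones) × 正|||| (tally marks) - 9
Convert 1 ten, 8 ones (place-value notation) → 1×10 + 8 = 18 (decimal)
Convert 正|||| (tally marks) → 5 + 4 = 9 (decimal)
Expression in decimal: (15 + 18) × 9 - 9
Parentheses first: 15 + 18 = 33
Multiply: 33 × 9 = 297
Subtract: 297 - 9 = 288
288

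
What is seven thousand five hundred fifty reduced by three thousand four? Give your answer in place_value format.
Convert seven thousand five hundred fifty (English words) → 7×1000 + 5×100 + 50 = 7550 (decimal)
Convert three thousand four (English words) → 3×1000 + 4 = 3004 (decimal)
Compute 7550 - 3004 = 4546
Convert 4546 (decimal) → 4546 = 4×1000 + 5×100 + 4×10 + 6 → 4 thousands, 5 hundreds, 4 tens, 6 ones (place-value notation)
4 thousands, 5 hundreds, 4 tens, 6 ones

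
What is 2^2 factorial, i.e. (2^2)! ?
Convert 2^2 (power) → 4 (decimal)
Compute 4! = 24
24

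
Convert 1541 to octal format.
Convert 1541 (decimal) → 1541 = 3×512 + 5 → 0o3005 (octal)
0o3005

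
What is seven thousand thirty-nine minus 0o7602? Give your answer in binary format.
Convert seven thousand thirty-nine (English words) → 7×1000 + 39 = 7039 (decimal)
Convert 0o7602 (octal) → 7×512 + 6×64 + 2 = 3970 (decimal)
Compute 7039 - 3970 = 3069
Convert 3069 (decimal) → 3069 = 2048 + 512 + 256 + 128 + 64 + 32 + 16 + 8 + 4 + 1 → 0b101111111101 (binary)
0b101111111101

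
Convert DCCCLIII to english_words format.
Convert DCCCLIII (Roman numeral) → 500 + 100 + 100 + 100 + 50 + 1 + 1 + 1 = 853 (decimal)
Convert 853 (decimal) → 853 = 8×100 + 53 → eight hundred fifty-three (English words)
eight hundred fifty-three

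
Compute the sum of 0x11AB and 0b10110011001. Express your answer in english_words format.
Convert 0x11AB (hexadecimal) → 1×4096 + 1×256 + 10×16 + 11 = 4523 (decimal)
Convert 0b10110011001 (binary) → 1024 + 256 + 128 + 16 + 8 + 1 = 1433 (decimal)
Compute 4523 + 1433 = 5956
Convert 5956 (decimal) → 5956 = 5×1000 + 9×100 + 56 → five thousand nine hundred fifty-six (English words)
five thousand nine hundred fifty-six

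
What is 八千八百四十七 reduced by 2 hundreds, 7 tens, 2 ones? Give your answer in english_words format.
Convert 八千八百四十七 (Chinese numeral) → 8×1000 + 8×100 + 4×10 + 7 = 8847 (decimal)
Convert 2 hundreds, 7 tens, 2 ones (place-value notation) → 2×100 + 7×10 + 2 = 272 (decimal)
Compute 8847 - 272 = 8575
Convert 8575 (decimal) → 8575 = 8×1000 + 5×100 + 75 → eight thousand five hundred seventy-five (English words)
eight thousand five hundred seventy-five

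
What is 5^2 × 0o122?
Convert 5^2 (power) → 25 (decimal)
Convert 0o122 (octal) → 1×64 + 2×8 + 2 = 82 (decimal)
Compute 25 × 82 = 2050
2050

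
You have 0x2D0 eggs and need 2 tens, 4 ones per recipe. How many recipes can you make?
Convert 0x2D0 (hexadecimal) → 2×256 + 13×16 = 720 (decimal)
Convert 2 tens, 4 ones (place-value notation) → 2×10 + 4 = 24 (decimal)
Compute 720 ÷ 24 = 30
30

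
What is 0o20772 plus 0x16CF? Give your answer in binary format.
Convert 0o20772 (octal) → 2×4096 + 7×64 + 7×8 + 2 = 8698 (decimal)
Convert 0x16CF (hexadecimal) → 1×4096 + 6×256 + 12×16 + 15 = 5839 (decimal)
Compute 8698 + 5839 = 14537
Convert 14537 (decimal) → 14537 = 8192 + 4096 + 2048 + 128 + 64 + 8 + 1 → 0b11100011001001 (binary)
0b11100011001001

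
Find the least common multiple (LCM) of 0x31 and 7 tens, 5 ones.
Convert 0x31 (hexadecimal) → 3×16 + 1 = 49 (decimal)
Convert 7 tens, 5 ones (place-value notation) → 7×10 + 5 = 75 (decimal)
Compute lcm(49, 75) = 3675
3675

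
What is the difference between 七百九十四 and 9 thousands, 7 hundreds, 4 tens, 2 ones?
Convert 七百九十四 (Chinese numeral) → 7×100 + 9×10 + 4 = 794 (decimal)
Convert 9 thousands, 7 hundreds, 4 tens, 2 ones (place-value notation) → 9×1000 + 7×100 + 4×10 + 2 = 9742 (decimal)
Difference: |794 - 9742| = 8948
8948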